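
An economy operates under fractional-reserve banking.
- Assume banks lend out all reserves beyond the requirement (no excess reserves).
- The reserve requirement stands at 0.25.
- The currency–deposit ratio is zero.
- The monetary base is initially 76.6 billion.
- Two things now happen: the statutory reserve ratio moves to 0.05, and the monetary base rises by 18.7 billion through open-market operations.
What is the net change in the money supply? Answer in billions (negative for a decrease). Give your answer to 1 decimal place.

Before: m₁ = 1 / (0.25) = 4, MB₁ = 76.6, so M₁ = 4 × 76.6 = 306.4 billion.
After: m₂ = 1 / (0.05) = 20, MB₂ = 76.6 + 18.7 = 95.3, so M₂ = 20 × 95.3 = 1906 billion.
ΔM = M₂ − M₁ = 1906 − 306.4 = 1599.6 billion.

1599.6 billion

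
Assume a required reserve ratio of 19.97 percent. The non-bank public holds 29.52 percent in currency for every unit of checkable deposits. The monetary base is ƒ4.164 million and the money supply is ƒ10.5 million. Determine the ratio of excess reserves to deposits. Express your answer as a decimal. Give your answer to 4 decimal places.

Using m = M/MB = 10.5/4.164 ≈ 2.521614. Since m = (1 + c)/(c + rr + e), the denominator satisfies c + rr + e = (1 + c)/m = (1 + 0.2952) / 2.521614 ≈ 0.513639.
With c = 0.2952 and rr = 0.1997, the ratio of excess reserves to deposits is 0.513639 − 0.2952 − 0.1997 = 0.018739.

0.0187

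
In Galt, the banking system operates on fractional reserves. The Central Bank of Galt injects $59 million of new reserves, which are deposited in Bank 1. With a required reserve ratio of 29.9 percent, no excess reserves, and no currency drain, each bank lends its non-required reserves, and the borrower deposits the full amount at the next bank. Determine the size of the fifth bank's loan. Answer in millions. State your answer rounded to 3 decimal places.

Each bank lends a fraction (1 − rr) = 0.7010 of the deposit it receives, so Bank 5 receives 59·0.7010^4 and lends 59·0.7010^5 ≈ 9.9872 million.

$9.987 million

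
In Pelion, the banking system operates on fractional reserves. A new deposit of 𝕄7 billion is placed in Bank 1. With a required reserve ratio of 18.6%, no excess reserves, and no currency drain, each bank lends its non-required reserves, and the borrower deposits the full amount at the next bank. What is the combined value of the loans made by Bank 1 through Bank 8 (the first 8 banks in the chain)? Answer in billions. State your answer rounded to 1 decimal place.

Bank i lends (1 − rr)^i of the original deposit: Bank 1 lends 7·0.8140 = 5.6980, Bank 2 lends 7·0.8140² ≈ 4.6382, and so on.
Summing a geometric series: total = 7·[0.8140·(1 − 0.8140^8) / (1 − 0.8140)] ≈ 24.7296 billion.

𝕄24.7 billion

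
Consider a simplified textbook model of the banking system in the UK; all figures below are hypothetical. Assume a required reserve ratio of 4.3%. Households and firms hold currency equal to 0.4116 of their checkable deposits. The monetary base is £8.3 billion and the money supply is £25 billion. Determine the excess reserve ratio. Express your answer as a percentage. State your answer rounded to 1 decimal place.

1.4%

Using m = M/MB = 25/8.3 ≈ 3.012048. Since m = (1 + c)/(c + rr + e), the denominator satisfies c + rr + e = (1 + c)/m = (1 + 0.4116) / 3.012048 ≈ 0.468651.
With c = 0.4116 and rr = 0.043, the excess reserve ratio is 0.468651 − 0.4116 − 0.043 = 0.014051.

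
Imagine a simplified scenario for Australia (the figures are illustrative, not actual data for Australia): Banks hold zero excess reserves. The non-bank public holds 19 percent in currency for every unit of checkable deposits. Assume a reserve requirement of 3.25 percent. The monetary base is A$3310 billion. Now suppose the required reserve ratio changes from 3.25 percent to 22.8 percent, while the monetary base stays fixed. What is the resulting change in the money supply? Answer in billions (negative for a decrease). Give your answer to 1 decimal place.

Initially m₁ = (1 + 0.19) / (0.0325 + 0.19) ≈ 5.348315, so M₁ = 5.348315 × 3310 ≈ 17702.9227 billion.
After the change m₂ = (1 + 0.19) / (0.228 + 0.19) ≈ 2.846890, so M₂ = 2.846890 × 3310 = 9423.2059 billion.
ΔM = M₂ − M₁ = 9423.2059 − 17702.9227 = -8279.7168 billion.

-8279.7 billion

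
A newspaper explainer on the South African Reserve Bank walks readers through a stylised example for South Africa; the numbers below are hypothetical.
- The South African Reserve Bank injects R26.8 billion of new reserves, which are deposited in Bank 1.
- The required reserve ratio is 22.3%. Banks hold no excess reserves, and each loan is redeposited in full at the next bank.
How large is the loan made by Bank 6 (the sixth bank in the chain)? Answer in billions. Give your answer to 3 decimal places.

Each bank lends a fraction (1 − rr) = 0.7770 of the deposit it receives, so Bank 6 receives 26.8·0.7770^5 and lends 26.8·0.7770^6 ≈ 5.8974 billion.

R5.897 billion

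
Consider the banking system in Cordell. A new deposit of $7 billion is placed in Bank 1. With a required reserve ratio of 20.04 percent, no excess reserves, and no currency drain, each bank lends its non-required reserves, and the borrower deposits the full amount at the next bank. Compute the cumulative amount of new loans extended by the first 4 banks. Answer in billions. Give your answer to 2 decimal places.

$16.51 billion

Bank i lends (1 − rr)^i of the original deposit: Bank 1 lends 7·0.7996 = 5.5972, Bank 2 lends 7·0.7996² ≈ 4.4755, and so on.
Summing a geometric series: total = 7·[0.7996·(1 − 0.7996^4) / (1 − 0.7996)] ≈ 16.5128 billion.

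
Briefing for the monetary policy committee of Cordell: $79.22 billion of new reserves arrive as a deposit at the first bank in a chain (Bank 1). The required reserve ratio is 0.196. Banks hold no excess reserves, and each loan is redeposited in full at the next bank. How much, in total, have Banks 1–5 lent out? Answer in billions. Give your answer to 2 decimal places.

$215.79 billion

Bank i lends (1 − rr)^i of the original deposit: Bank 1 lends 79.22·0.8040 ≈ 63.6929, Bank 2 lends 79.22·0.8040² ≈ 51.2091, and so on.
Summing a geometric series: total = 79.22·[0.8040·(1 − 0.8040^5) / (1 − 0.8040)] ≈ 215.7907 billion.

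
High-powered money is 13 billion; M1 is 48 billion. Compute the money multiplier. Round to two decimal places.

The money multiplier is m = M / MB = 48 / 13 ≈ 3.69231.

3.69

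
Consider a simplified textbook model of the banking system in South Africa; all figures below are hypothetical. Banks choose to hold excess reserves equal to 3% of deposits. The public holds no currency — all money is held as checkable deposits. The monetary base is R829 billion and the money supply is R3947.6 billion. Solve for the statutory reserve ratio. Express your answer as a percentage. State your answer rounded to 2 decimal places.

18.00%

Using m = M/MB = 3947.6/829 ≈ 4.761882. Since m = (1 + c)/(c + rr + e), the denominator satisfies c + rr + e = (1 + c)/m = (1 + 0) / 4.761882 ≈ 0.210001.
With c = 0 and e = 0.03, the statutory reserve ratio is 0.210001 − 0 − 0.03 = 0.180001.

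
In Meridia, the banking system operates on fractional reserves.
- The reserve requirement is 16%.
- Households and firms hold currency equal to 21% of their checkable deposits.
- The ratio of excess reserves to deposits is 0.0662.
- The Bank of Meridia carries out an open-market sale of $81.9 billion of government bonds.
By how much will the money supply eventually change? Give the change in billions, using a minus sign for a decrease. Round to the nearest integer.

The money multiplier is m = (1 + c) / (rr + e + c) = (1 + 0.21) / (0.16 + 0.0662 + 0.21) ≈ 2.7740.
The sale removes 81.9 billion of base, so ΔM = m × ΔMB = 2.7740 × (−81.9) = -227.1906 billion.

-227 billion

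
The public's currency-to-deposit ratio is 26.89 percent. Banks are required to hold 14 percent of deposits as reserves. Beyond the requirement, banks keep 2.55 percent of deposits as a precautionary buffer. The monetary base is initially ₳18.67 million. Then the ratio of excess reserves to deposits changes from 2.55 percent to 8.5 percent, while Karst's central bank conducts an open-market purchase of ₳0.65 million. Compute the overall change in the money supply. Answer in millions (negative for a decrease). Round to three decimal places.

-4.900 million

Before: m₁ = (1 + 0.2689) / (0.14 + 0.0255 + 0.2689) ≈ 2.921041, MB₁ = 18.67, so M₁ = 2.921041 × 18.67 ≈ 54.5358 million.
After: m₂ = (1 + 0.2689) / (0.14 + 0.085 + 0.2689) ≈ 2.569144, MB₂ = 18.67 + 0.65 = 19.32, so M₂ = 2.569144 × 19.32 ≈ 49.6359 million.
ΔM = M₂ − M₁ = 49.6359 − 54.5358 = -4.8999 million.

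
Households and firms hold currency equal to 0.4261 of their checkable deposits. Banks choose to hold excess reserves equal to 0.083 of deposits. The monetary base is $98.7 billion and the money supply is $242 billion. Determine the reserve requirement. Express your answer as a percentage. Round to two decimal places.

Using m = M/MB = 242/98.7 ≈ 2.451874. Since m = (1 + c)/(c + rr + e), the denominator satisfies c + rr + e = (1 + c)/m = (1 + 0.4261) / 2.451874 ≈ 0.581637.
With c = 0.4261 and e = 0.083, the reserve requirement is 0.581637 − 0.4261 − 0.083 = 0.072537.

7.25%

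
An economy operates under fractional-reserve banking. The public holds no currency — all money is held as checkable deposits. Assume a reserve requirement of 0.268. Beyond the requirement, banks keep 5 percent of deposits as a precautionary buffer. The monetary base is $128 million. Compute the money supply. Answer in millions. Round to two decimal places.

$402.52 million

The money multiplier is m = 1 / (rr + e) = 1 / (0.268 + 0.05) ≈ 3.144654.
So M = m × MB = 3.144654 × 128 ≈ 402.5157 million.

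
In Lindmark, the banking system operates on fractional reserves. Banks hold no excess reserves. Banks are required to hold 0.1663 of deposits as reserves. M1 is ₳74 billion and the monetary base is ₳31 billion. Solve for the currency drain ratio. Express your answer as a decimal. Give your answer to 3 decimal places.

0.435

Using m = M/MB = 74/31 ≈ 2.387097. From m = (1 + c)/(c + rr + e), rearranging gives 1 + c = m·(c + rr + e), so c·(1 − m) = m·(rr + e) − 1.
Hence c = [m·(rr + e) − 1]/(1 − m) = [2.387097 × (0.1663 + 0) − 1] / (1 − 2.387097) ≈ 0.434739.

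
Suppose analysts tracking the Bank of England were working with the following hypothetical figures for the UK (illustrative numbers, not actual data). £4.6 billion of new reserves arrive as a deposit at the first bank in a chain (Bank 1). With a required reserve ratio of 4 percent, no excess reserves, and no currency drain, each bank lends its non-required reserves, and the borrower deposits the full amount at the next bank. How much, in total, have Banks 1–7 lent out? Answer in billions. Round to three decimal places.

Bank i lends (1 − rr)^i of the original deposit: Bank 1 lends 4.6·0.9600 = 4.4160, Bank 2 lends 4.6·0.9600² ≈ 4.2394, and so on.
Summing a geometric series: total = 4.6·[0.9600·(1 − 0.9600^7) / (1 − 0.9600)] ≈ 27.4402 billion.

£27.440 billion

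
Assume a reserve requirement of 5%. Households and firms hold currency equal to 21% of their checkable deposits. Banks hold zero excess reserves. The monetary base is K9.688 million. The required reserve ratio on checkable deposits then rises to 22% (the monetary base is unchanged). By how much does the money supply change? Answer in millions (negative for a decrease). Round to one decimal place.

Initially m₁ = (1 + 0.21) / (0.05 + 0.21) ≈ 4.6538, so M₁ = 4.6538 × 9.688 ≈ 45.086 million.
After the change m₂ = (1 + 0.21) / (0.22 + 0.21) ≈ 2.8140, so M₂ = 2.8140 × 9.688 ≈ 27.262 million.
ΔM = M₂ − M₁ = 27.262 − 45.086 = -17.824 million.

-17.8 million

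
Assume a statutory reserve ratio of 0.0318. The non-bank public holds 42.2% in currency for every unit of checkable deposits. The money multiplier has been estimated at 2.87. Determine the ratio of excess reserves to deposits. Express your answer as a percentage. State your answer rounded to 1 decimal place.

Using m = 2.87. Since m = (1 + c)/(c + rr + e), the denominator satisfies c + rr + e = (1 + c)/m = (1 + 0.422) / 2.87 ≈ 0.495470.
With c = 0.422 and rr = 0.0318, the ratio of excess reserves to deposits is 0.495470 − 0.422 − 0.0318 = 0.04167.

4.2%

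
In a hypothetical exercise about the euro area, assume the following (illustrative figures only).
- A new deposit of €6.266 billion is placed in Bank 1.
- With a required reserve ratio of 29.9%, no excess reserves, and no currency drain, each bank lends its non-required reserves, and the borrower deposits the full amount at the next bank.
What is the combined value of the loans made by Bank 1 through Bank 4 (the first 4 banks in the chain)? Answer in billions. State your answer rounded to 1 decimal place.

Bank i lends (1 − rr)^i of the original deposit: Bank 1 lends 6.266·0.7010 ≈ 4.3925, Bank 2 lends 6.266·0.7010² ≈ 3.0791, and so on.
Summing a geometric series: total = 6.266·[0.7010·(1 − 0.7010^4) / (1 − 0.7010)] ≈ 11.1431 billion.

€11.1 billion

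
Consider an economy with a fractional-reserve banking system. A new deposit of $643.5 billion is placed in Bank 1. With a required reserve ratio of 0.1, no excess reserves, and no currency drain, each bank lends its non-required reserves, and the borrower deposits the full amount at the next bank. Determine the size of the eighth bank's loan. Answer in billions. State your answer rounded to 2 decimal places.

Each bank lends a fraction (1 − rr) = 0.9000 of the deposit it receives, so Bank 8 receives 643.5·0.9000^7 and lends 643.5·0.9000^8 ≈ 277.0056 billion.

$277.01 billion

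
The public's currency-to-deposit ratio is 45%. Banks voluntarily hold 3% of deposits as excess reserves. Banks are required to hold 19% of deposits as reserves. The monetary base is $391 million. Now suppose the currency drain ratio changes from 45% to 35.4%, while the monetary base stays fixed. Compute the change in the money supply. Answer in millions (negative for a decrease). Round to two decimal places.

Initially m₁ = (1 + 0.45) / (0.19 + 0.03 + 0.45) ≈ 2.164179, so M₁ = 2.164179 × 391 ≈ 846.194 million.
After the change m₂ = (1 + 0.354) / (0.19 + 0.03 + 0.354) ≈ 2.358885, so M₂ = 2.358885 × 391 ≈ 922.324 million.
ΔM = M₂ − M₁ = 922.324 − 846.194 = 76.13 million.

$76.13 million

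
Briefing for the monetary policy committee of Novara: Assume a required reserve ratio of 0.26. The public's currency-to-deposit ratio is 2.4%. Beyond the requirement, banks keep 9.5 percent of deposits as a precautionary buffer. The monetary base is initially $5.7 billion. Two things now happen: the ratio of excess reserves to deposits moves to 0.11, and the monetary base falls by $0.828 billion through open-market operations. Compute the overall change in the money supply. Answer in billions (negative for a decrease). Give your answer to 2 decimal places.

Before: m₁ = (1 + 0.024) / (0.26 + 0.095 + 0.024) ≈ 2.7018, MB₁ = 5.7, so M₁ = 2.7018 × 5.7 ≈ 15.4003 billion.
After: m₂ = (1 + 0.024) / (0.26 + 0.11 + 0.024) ≈ 2.5990, MB₂ = 5.7 − 0.828 = 4.872, so M₂ = 2.5990 × 4.872 ≈ 12.6623 billion.
ΔM = M₂ − M₁ = 12.6623 − 15.4003 = -2.738 billion.

-2.74 billion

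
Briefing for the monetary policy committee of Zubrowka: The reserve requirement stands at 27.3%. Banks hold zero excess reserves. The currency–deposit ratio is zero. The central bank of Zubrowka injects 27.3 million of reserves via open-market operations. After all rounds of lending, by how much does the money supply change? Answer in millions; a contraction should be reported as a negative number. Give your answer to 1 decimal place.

The simple money multiplier is m = 1/rr = 1/0.273 ≈ 3.6630.
An open-market purchase increases the monetary base by 27.3 million, so ΔM = m × ΔMB = 3.6630 × 27.3 = 99.9999 million.

100.0 million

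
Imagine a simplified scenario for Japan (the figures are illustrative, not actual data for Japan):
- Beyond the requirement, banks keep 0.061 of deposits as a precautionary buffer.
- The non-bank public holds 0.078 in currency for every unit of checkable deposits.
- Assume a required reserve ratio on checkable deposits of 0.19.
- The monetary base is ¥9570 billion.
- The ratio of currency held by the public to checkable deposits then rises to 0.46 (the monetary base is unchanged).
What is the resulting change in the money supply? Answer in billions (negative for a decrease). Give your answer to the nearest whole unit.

-11706 billion

Initially m₁ = (1 + 0.078) / (0.19 + 0.061 + 0.078) ≈ 3.27660, so M₁ = 3.27660 × 9570 = 31357.062 billion.
After the change m₂ = (1 + 0.46) / (0.19 + 0.061 + 0.46) ≈ 2.05345, so M₂ = 2.05345 × 9570 = 19651.5165 billion.
ΔM = M₂ − M₁ = 19651.5165 − 31357.062 = -11705.5455 billion.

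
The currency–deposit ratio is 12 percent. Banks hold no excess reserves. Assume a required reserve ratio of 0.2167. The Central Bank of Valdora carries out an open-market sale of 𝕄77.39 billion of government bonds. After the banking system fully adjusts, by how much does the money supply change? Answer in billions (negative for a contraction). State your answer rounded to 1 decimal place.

The money multiplier is m = (1 + c) / (rr + c) = (1 + 0.12) / (0.2167 + 0.12) ≈ 3.3264.
The sale removes 77.39 billion of base, so ΔM = m × ΔMB = 3.3264 × (−77.39) ≈ -257.4301 billion.

-257.4 billion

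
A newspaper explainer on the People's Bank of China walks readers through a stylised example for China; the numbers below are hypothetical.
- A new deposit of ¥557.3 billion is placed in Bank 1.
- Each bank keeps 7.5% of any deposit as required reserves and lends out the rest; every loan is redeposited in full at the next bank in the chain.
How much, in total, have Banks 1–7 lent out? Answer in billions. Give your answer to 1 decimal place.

Bank i lends (1 − rr)^i of the original deposit: Bank 1 lends 557.3·0.9250 = 515.5025, Bank 2 lends 557.3·0.9250² ≈ 476.8398, and so on.
Summing a geometric series: total = 557.3·[0.9250·(1 − 0.9250^7) / (1 − 0.9250)] ≈ 2890.8130 billion.

¥2890.8 billion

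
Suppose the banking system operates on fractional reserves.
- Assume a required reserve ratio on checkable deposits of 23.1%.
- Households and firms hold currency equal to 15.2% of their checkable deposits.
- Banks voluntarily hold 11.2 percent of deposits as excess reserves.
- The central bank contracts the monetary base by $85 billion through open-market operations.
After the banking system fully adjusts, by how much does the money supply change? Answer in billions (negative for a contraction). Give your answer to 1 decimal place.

-197.8 billion

The money multiplier is m = (1 + c) / (rr + e + c) = (1 + 0.152) / (0.231 + 0.112 + 0.152) ≈ 2.3273.
The sale removes 85 billion of base, so ΔM = m × ΔMB = 2.3273 × (−85) = -197.8205 billion.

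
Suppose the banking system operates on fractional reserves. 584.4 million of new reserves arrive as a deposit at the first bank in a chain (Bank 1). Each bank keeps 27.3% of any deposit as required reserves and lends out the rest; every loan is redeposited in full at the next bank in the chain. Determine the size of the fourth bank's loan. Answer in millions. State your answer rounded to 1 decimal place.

Each bank lends a fraction (1 − rr) = 0.7270 of the deposit it receives, so Bank 4 receives 584.4·0.7270^3 and lends 584.4·0.7270^4 ≈ 163.2480 million.

163.2 million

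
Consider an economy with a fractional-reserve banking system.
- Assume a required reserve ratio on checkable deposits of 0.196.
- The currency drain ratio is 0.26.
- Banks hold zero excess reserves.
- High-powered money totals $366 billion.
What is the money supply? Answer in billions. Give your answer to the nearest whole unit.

The money multiplier is m = (1 + c) / (rr + c) = (1 + 0.26) / (0.196 + 0.26) ≈ 2.7632.
So M = m × MB = 2.7632 × 366 = 1011.3312 billion.

$1011 billion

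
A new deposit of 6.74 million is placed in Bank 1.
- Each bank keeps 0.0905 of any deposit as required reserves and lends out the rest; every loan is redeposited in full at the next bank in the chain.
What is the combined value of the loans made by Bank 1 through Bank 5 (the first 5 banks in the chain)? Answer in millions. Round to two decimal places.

Bank i lends (1 − rr)^i of the original deposit: Bank 1 lends 6.74·0.9095 ≈ 6.1300, Bank 2 lends 6.74·0.9095² ≈ 5.5753, and so on.
Summing a geometric series: total = 6.74·[0.9095·(1 − 0.9095^5) / (1 − 0.9095)] ≈ 25.5822 million.

25.58 million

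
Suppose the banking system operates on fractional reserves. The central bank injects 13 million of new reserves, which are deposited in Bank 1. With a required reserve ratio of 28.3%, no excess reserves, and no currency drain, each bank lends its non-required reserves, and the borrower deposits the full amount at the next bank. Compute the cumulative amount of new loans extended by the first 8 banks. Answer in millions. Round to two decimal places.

Bank i lends (1 − rr)^i of the original deposit: Bank 1 lends 13·0.7170 = 9.3210, Bank 2 lends 13·0.7170² ≈ 6.6832, and so on.
Summing a geometric series: total = 13·[0.7170·(1 − 0.7170^8) / (1 − 0.7170)] ≈ 30.6359 million.

30.64 million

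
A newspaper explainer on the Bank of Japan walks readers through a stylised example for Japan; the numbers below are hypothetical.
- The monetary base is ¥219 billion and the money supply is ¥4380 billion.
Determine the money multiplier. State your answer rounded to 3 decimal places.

20.000

The money multiplier is m = M / MB = 4380 / 219 = 20.00000.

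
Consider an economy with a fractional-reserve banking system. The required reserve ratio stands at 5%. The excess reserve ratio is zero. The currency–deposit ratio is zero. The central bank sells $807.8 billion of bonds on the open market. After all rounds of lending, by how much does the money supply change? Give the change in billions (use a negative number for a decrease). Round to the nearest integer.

The simple money multiplier is m = 1/rr = 1/0.05 = 20.
An open-market sale reduces the monetary base by 807.8 billion, so ΔM = m × ΔMB = 20 × (−807.8) = -16156 billion.

-16156 billion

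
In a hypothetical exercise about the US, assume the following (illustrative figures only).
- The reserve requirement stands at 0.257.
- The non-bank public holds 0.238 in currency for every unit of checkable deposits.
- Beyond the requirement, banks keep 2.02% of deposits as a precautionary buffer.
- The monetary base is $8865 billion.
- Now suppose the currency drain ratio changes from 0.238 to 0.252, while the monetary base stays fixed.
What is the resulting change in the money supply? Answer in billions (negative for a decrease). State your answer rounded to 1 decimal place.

-329.0 billion

Initially m₁ = (1 + 0.238) / (0.257 + 0.0202 + 0.238) ≈ 2.402950, so M₁ = 2.402950 × 8865 ≈ 21302.1518 billion.
After the change m₂ = (1 + 0.252) / (0.257 + 0.0202 + 0.252) ≈ 2.365835, so M₂ = 2.365835 × 8865 ≈ 20973.1273 billion.
ΔM = M₂ − M₁ = 20973.1273 − 21302.1518 = -329.0245 billion.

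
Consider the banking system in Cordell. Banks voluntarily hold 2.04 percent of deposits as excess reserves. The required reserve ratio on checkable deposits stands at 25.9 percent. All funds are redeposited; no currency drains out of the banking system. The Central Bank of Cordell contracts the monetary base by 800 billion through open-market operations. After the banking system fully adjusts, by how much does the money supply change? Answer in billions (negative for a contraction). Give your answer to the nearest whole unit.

-2863 billion

The money multiplier is m = 1 / (rr + e) = 1 / (0.259 + 0.0204) ≈ 3.5791.
The sale removes 800 billion of base, so ΔM = m × ΔMB = 3.5791 × (−800) = -2863.28 billion.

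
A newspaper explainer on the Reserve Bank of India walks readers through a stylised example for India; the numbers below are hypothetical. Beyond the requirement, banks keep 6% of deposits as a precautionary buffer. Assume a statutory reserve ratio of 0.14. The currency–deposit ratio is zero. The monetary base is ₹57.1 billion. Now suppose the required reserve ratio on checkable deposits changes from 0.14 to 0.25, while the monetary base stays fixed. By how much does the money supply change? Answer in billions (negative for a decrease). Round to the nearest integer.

Initially m₁ = 1 / (0.14 + 0.06) = 5, so M₁ = 5 × 57.1 = 285.5 billion.
After the change m₂ = 1 / (0.25 + 0.06) ≈ 3.2258, so M₂ = 3.2258 × 57.1 ≈ 184.1932 billion.
ΔM = M₂ − M₁ = 184.1932 − 285.5 = -101.3068 billion.

-101 billion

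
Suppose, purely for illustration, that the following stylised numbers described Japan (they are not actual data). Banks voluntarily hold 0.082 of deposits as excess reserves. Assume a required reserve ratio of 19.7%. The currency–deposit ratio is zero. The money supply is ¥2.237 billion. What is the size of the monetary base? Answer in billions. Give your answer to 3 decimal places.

¥0.624 billion

The money multiplier is m = 1 / (rr + e) = 1 / (0.197 + 0.082) ≈ 3.58423.
MB = M / m = 2.237 / 3.58423 ≈ 0.6241 billion.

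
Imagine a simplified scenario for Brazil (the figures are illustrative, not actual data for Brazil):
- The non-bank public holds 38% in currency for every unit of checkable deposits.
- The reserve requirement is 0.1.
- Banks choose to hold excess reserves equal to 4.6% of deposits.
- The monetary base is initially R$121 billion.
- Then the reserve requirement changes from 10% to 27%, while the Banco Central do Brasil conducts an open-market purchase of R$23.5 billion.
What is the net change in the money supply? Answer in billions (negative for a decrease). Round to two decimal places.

-30.94 billion

Before: m₁ = (1 + 0.38) / (0.1 + 0.046 + 0.38) ≈ 2.623574, MB₁ = 121, so M₁ = 2.623574 × 121 ≈ 317.4525 billion.
After: m₂ = (1 + 0.38) / (0.27 + 0.046 + 0.38) ≈ 1.982759, MB₂ = 121 + 23.5 = 144.5, so M₂ = 1.982759 × 144.5 ≈ 286.5087 billion.
ΔM = M₂ − M₁ = 286.5087 − 317.4525 = -30.9438 billion.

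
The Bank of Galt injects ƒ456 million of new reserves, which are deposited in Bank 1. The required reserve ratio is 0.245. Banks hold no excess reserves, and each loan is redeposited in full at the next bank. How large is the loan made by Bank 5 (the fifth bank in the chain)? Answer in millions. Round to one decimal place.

ƒ111.9 million

Each bank lends a fraction (1 − rr) = 0.7550 of the deposit it receives, so Bank 5 receives 456·0.7550^4 and lends 456·0.7550^5 ≈ 111.8664 million.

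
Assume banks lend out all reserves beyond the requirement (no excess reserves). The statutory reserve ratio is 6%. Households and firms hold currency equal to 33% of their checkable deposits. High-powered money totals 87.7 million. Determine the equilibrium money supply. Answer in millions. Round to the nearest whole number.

The money multiplier is m = (1 + c) / (rr + c) = (1 + 0.33) / (0.06 + 0.33) ≈ 3.4103.
So M = m × MB = 3.4103 × 87.7 ≈ 299.0833 million.

299 million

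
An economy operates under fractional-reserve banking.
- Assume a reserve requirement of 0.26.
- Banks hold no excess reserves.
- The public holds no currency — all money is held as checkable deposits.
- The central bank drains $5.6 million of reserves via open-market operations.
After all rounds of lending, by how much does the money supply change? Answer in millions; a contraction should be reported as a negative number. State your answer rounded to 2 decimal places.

The simple money multiplier is m = 1/rr = 1/0.26 ≈ 3.8462.
An open-market sale reduces the monetary base by 5.6 million, so ΔM = m × ΔMB = 3.8462 × (−5.6) ≈ -21.5387 million.

-21.54 million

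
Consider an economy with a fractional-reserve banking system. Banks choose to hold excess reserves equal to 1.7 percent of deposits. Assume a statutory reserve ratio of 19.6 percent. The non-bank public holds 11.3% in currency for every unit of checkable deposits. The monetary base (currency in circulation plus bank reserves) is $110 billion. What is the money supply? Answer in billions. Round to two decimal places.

The money multiplier is m = (1 + c) / (rr + e + c) = (1 + 0.113) / (0.196 + 0.017 + 0.113) ≈ 3.414110.
So M = m × MB = 3.414110 × 110 = 375.5521 billion.

$375.55 billion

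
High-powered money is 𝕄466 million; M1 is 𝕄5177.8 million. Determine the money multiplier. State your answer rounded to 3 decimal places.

11.111

The money multiplier is m = M / MB = 5177.8 / 466 ≈ 11.11116.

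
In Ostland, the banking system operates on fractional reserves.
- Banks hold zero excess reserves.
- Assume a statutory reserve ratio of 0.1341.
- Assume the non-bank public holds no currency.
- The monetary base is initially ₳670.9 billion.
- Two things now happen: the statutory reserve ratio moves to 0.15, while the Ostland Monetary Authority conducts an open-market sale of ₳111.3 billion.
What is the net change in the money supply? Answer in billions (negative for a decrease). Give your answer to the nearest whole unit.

-1272 billion

Before: m₁ = 1 / (0.1341) ≈ 7.4571, MB₁ = 670.9, so M₁ = 7.4571 × 670.9 ≈ 5002.9684 billion.
After: m₂ = 1 / (0.15) ≈ 6.6667, MB₂ = 670.9 − 111.3 = 559.6, so M₂ = 6.6667 × 559.6 ≈ 3730.6853 billion.
ΔM = M₂ − M₁ = 3730.6853 − 5002.9684 = -1272.2831 billion.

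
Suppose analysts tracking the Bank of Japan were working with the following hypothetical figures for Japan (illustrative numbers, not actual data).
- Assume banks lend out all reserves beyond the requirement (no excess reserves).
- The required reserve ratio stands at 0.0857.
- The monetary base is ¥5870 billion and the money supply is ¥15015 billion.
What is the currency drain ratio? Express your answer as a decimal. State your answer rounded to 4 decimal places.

Using m = M/MB = 15015/5870 ≈ 2.557922. From m = (1 + c)/(c + rr + e), rearranging gives 1 + c = m·(c + rr + e), so c·(1 − m) = m·(rr + e) − 1.
Hence c = [m·(rr + e) − 1]/(1 − m) = [2.557922 × (0.0857 + 0) − 1] / (1 − 2.557922) ≈ 0.501171.

0.5012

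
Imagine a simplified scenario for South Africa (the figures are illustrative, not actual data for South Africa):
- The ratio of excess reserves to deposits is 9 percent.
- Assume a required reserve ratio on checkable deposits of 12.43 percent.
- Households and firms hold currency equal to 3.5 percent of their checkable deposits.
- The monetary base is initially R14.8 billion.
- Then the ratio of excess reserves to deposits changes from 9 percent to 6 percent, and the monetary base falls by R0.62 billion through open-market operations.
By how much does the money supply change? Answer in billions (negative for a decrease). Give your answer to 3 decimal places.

R5.479 billion

Before: m₁ = (1 + 0.035) / (0.1243 + 0.09 + 0.035) ≈ 4.151625, MB₁ = 14.8, so M₁ = 4.151625 × 14.8 ≈ 61.4441 billion.
After: m₂ = (1 + 0.035) / (0.1243 + 0.06 + 0.035) ≈ 4.719562, MB₂ = 14.8 − 0.62 = 14.18, so M₂ = 4.719562 × 14.18 ≈ 66.9234 billion.
ΔM = M₂ − M₁ = 66.9234 − 61.4441 = 5.4793 billion.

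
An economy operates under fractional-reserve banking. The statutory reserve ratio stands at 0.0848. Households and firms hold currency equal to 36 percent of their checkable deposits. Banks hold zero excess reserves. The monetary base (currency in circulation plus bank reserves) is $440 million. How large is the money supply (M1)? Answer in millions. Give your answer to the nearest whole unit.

$1345 million

The money multiplier is m = (1 + c) / (rr + c) = (1 + 0.36) / (0.0848 + 0.36) ≈ 3.0576.
So M = m × MB = 3.0576 × 440 = 1345.344 million.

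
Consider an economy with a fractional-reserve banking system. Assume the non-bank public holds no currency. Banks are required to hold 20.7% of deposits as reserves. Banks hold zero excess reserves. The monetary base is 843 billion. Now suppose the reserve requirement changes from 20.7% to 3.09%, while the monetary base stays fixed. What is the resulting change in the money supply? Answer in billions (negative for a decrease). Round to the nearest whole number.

Initially m₁ = 1 / (0.207) ≈ 4.8309, so M₁ = 4.8309 × 843 = 4072.4487 billion.
After the change m₂ = 1 / (0.0309) ≈ 32.3625, so M₂ = 32.3625 × 843 = 27281.5875 billion.
ΔM = M₂ − M₁ = 27281.5875 − 4072.4487 = 23209.1388 billion.

23209 billion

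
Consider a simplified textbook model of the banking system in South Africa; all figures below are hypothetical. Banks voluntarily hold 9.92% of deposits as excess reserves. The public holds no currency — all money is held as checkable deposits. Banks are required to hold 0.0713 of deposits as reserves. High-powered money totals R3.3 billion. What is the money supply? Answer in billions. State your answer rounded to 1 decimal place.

The money multiplier is m = 1 / (rr + e) = 1 / (0.0713 + 0.0992) ≈ 5.8651.
So M = m × MB = 5.8651 × 3.3 ≈ 19.3548 billion.

R19.4 billion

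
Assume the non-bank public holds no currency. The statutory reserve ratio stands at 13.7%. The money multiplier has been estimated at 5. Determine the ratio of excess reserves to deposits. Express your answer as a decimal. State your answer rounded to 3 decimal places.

Using m = 5. Since m = (1 + c)/(c + rr + e), the denominator satisfies c + rr + e = (1 + c)/m = (1 + 0) / 5 = 0.200000.
With c = 0 and rr = 0.137, the ratio of excess reserves to deposits is 0.200000 − 0 − 0.137 = 0.063.

0.063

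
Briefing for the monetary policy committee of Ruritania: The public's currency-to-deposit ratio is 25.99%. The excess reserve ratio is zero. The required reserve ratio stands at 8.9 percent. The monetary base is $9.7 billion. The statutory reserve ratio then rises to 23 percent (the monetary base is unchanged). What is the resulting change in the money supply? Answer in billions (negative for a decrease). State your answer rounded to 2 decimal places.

Initially m₁ = (1 + 0.2599) / (0.089 + 0.2599) ≈ 3.6111, so M₁ = 3.6111 × 9.7 ≈ 35.0277 billion.
After the change m₂ = (1 + 0.2599) / (0.23 + 0.2599) ≈ 2.5717, so M₂ = 2.5717 × 9.7 ≈ 24.9455 billion.
ΔM = M₂ − M₁ = 24.9455 − 35.0277 = -10.0822 billion.

-10.08 billion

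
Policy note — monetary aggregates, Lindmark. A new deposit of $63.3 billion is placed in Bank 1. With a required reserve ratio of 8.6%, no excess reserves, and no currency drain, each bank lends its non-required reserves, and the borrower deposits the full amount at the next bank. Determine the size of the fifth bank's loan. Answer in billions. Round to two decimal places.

Each bank lends a fraction (1 − rr) = 0.9140 of the deposit it receives, so Bank 5 receives 63.3·0.9140^4 and lends 63.3·0.9140^5 ≈ 40.3771 billion.

$40.38 billion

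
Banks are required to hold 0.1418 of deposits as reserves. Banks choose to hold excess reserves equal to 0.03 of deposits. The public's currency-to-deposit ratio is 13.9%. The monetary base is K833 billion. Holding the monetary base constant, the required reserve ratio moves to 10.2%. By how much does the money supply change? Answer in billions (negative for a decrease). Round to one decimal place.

Initially m₁ = (1 + 0.139) / (0.1418 + 0.03 + 0.139) ≈ 3.66474, so M₁ = 3.66474 × 833 ≈ 3052.7284 billion.
After the change m₂ = (1 + 0.139) / (0.102 + 0.03 + 0.139) ≈ 4.20295, so M₂ = 4.20295 × 833 ≈ 3501.0574 billion.
ΔM = M₂ − M₁ = 3501.0574 − 3052.7284 = 448.329 billion.

K448.3 billion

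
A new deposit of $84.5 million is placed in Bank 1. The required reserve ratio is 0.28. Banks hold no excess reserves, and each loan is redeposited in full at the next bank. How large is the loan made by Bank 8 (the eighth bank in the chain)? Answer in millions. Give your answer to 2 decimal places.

$6.10 million

Each bank lends a fraction (1 − rr) = 0.7200 of the deposit it receives, so Bank 8 receives 84.5·0.7200^7 and lends 84.5·0.7200^8 ≈ 6.1026 million.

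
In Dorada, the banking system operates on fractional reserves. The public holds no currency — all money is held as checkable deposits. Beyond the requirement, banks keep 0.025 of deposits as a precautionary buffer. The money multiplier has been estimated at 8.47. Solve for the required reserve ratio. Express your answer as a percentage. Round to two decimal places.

Using m = 8.47. Since m = (1 + c)/(c + rr + e), the denominator satisfies c + rr + e = (1 + c)/m = (1 + 0) / 8.47 ≈ 0.118064.
With c = 0 and e = 0.025, the required reserve ratio is 0.118064 − 0 − 0.025 = 0.093064.

9.31%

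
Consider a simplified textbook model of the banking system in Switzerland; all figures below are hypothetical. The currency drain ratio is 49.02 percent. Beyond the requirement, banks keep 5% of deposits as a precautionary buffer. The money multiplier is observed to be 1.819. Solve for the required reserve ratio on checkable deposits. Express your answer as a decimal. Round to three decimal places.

Using m = 1.819. Since m = (1 + c)/(c + rr + e), the denominator satisfies c + rr + e = (1 + c)/m = (1 + 0.4902) / 1.819 ≈ 0.819241.
With c = 0.4902 and e = 0.05, the required reserve ratio on checkable deposits is 0.819241 − 0.4902 − 0.05 = 0.279041.

0.279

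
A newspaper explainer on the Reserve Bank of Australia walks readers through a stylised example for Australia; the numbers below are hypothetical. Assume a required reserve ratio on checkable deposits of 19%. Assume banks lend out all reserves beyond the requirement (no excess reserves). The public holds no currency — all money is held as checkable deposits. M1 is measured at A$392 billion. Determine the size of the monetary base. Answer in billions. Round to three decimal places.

A$74.480 billion

With no currency drain and no excess reserves, the money multiplier is m = 1/rr = 1/0.19 ≈ 5.2631579.
The monetary base is MB = M / m = 392 / 5.2631579 ≈ 74.48 billion.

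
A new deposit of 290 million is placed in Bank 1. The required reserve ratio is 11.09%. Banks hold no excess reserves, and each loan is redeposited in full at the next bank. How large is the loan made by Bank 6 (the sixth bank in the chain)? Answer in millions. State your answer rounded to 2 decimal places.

Each bank lends a fraction (1 − rr) = 0.8891 of the deposit it receives, so Bank 6 receives 290·0.8891^5 and lends 290·0.8891^6 ≈ 143.2523 million.

143.25 million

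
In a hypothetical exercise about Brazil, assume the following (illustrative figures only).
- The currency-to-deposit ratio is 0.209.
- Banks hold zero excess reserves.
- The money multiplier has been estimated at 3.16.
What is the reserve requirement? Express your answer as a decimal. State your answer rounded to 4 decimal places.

0.1736

Using m = 3.16. Since m = (1 + c)/(c + rr + e), the denominator satisfies c + rr + e = (1 + c)/m = (1 + 0.209) / 3.16 ≈ 0.382595.
With c = 0.209 and e = 0, the reserve requirement is 0.382595 − 0.209 − 0 = 0.173595.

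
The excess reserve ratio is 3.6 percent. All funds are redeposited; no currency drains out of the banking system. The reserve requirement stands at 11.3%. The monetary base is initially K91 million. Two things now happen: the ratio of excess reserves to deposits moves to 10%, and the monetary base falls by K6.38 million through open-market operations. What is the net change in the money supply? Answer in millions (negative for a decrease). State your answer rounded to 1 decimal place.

-213.5 million

Before: m₁ = 1 / (0.113 + 0.036) ≈ 6.7114, MB₁ = 91, so M₁ = 6.7114 × 91 = 610.7374 million.
After: m₂ = 1 / (0.113 + 0.1) ≈ 4.6948, MB₂ = 91 − 6.38 = 84.62, so M₂ = 4.6948 × 84.62 ≈ 397.274 million.
ΔM = M₂ − M₁ = 397.274 − 610.7374 = -213.4634 million.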